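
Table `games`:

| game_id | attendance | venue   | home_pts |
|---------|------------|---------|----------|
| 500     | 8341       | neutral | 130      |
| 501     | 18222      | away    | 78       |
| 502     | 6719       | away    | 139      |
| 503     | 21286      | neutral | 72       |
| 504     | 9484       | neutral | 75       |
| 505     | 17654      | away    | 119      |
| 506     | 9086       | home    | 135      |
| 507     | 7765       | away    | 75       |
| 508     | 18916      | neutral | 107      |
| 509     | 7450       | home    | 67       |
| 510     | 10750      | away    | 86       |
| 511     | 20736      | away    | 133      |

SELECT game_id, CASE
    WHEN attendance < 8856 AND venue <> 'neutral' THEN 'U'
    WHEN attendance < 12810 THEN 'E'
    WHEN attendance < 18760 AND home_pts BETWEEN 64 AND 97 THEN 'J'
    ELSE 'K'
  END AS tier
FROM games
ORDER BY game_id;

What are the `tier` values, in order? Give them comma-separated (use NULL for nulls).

E, J, U, K, E, K, E, U, K, U, E, K

game_id=500: attendance < 12810 → E
game_id=501: attendance < 18760 AND home_pts BETWEEN 64 AND 97 → J
game_id=502: attendance < 8856 AND venue <> 'neutral' → U
game_id=503: ELSE → K
game_id=504: attendance < 12810 → E
game_id=505: ELSE → K
game_id=506: attendance < 12810 → E
game_id=507: attendance < 8856 AND venue <> 'neutral' → U
game_id=508: ELSE → K
game_id=509: attendance < 8856 AND venue <> 'neutral' → U
game_id=510: attendance < 12810 → E
game_id=511: ELSE → K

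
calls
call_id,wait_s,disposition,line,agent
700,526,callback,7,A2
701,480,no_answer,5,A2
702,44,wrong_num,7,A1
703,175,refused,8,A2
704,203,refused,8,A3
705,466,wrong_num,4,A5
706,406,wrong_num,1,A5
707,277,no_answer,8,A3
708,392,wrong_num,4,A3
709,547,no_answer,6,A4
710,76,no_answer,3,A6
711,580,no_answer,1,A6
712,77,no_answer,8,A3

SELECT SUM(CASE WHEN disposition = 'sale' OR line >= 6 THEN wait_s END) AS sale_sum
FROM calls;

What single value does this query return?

1849

call_id=700: ✓ → 526
call_id=701: ✗
call_id=702: ✓ → 44
call_id=703: ✓ → 175
call_id=704: ✓ → 203
call_id=705: ✗
call_id=706: ✗
call_id=707: ✓ → 277
call_id=708: ✗
call_id=709: ✓ → 547
call_id=710: ✗
call_id=711: ✗
call_id=712: ✓ → 77
sale_sum = 526 + 44 + 175 + 203 + 277 + 547 + 77 = 1849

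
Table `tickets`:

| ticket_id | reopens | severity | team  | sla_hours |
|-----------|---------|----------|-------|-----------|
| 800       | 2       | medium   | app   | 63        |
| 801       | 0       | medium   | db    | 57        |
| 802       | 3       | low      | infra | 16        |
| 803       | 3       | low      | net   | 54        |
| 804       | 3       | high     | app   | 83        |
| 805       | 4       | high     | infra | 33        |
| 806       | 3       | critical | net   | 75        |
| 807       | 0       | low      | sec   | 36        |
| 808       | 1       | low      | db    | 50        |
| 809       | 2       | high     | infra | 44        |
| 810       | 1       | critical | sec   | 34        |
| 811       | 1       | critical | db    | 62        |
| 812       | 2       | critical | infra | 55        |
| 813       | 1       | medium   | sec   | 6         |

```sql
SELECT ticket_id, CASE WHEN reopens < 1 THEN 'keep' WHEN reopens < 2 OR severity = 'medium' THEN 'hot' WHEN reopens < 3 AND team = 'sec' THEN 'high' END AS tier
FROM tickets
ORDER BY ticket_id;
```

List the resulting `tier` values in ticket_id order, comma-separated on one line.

hot, keep, NULL, NULL, NULL, NULL, NULL, keep, hot, NULL, hot, hot, NULL, hot

ticket_id=800: reopens < 2 OR severity = 'medium' → hot
ticket_id=801: reopens < 1 → keep
ticket_id=802: (no match → NULL) → NULL
ticket_id=803: (no match → NULL) → NULL
ticket_id=804: (no match → NULL) → NULL
ticket_id=805: (no match → NULL) → NULL
ticket_id=806: (no match → NULL) → NULL
ticket_id=807: reopens < 1 → keep
ticket_id=808: reopens < 2 OR severity = 'medium' → hot
ticket_id=809: (no match → NULL) → NULL
ticket_id=810: reopens < 2 OR severity = 'medium' → hot
ticket_id=811: reopens < 2 OR severity = 'medium' → hot
ticket_id=812: (no match → NULL) → NULL
ticket_id=813: reopens < 2 OR severity = 'medium' → hot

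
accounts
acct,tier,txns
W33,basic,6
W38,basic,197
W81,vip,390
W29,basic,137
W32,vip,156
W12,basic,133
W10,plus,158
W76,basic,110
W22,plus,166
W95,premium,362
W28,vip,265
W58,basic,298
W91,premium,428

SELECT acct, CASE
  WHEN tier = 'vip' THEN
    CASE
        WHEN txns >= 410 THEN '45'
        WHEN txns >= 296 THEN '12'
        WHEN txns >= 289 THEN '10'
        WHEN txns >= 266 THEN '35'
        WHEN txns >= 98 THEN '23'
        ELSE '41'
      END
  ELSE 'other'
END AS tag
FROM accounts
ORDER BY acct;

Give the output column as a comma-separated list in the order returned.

acct=W10: tier='plus' → outer ELSE → other
acct=W12: tier='basic' → outer ELSE → other
acct=W22: tier='plus' → outer ELSE → other
acct=W28: tier='vip' → inner[txns >= 98] → 23
acct=W29: tier='basic' → outer ELSE → other
acct=W32: tier='vip' → inner[txns >= 98] → 23
acct=W33: tier='basic' → outer ELSE → other
acct=W38: tier='basic' → outer ELSE → other
acct=W58: tier='basic' → outer ELSE → other
acct=W76: tier='basic' → outer ELSE → other
acct=W81: tier='vip' → inner[txns >= 296] → 12
acct=W91: tier='premium' → outer ELSE → other
acct=W95: tier='premium' → outer ELSE → other

other, other, other, 23, other, 23, other, other, other, other, 12, other, other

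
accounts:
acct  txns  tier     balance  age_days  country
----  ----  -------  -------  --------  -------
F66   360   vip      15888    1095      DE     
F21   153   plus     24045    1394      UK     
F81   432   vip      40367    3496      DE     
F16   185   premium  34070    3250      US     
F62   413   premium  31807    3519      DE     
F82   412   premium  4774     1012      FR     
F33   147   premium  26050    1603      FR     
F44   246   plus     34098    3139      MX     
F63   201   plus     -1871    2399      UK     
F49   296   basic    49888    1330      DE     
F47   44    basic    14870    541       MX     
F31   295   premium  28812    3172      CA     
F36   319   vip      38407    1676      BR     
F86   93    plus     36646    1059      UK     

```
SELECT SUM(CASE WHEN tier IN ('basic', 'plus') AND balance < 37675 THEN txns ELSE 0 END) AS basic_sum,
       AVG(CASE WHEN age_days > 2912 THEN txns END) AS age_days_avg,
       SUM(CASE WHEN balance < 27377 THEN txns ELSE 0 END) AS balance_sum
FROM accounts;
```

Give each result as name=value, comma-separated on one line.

basic_sum=737, age_days_avg=314.2, balance_sum=1317

[basic_sum: tier IN ('basic', 'plus') AND balance < 37675]
acct=F66: ✗
acct=F21: ✓ → 153
acct=F81: ✗
acct=F16: ✗
acct=F62: ✗
acct=F82: ✗
acct=F33: ✗
acct=F44: ✓ → 246
acct=F63: ✓ → 201
acct=F49: ✗
acct=F47: ✓ → 44
acct=F31: ✗
acct=F36: ✗
acct=F86: ✓ → 93
basic_sum = 153 + 246 + 201 + 44 + 93 = 737
—
[age_days_avg: age_days > 2912]
acct=F66: ✗
acct=F21: ✗
acct=F81: ✓ → 432
acct=F16: ✓ → 185
acct=F62: ✓ → 413
acct=F82: ✗
acct=F33: ✗
acct=F44: ✓ → 246
acct=F63: ✗
acct=F49: ✗
acct=F47: ✗
acct=F31: ✓ → 295
acct=F36: ✗
acct=F86: ✗
age_days_avg = (432 + 185 + 413 + 246 + 295) / 5 = 314.2
—
[balance_sum: balance < 27377]
acct=F66: ✓ → 360
acct=F21: ✓ → 153
acct=F81: ✗
acct=F16: ✗
acct=F62: ✗
acct=F82: ✓ → 412
acct=F33: ✓ → 147
acct=F44: ✗
acct=F63: ✓ → 201
acct=F49: ✗
acct=F47: ✓ → 44
acct=F31: ✗
acct=F36: ✗
acct=F86: ✗
balance_sum = 360 + 153 + 412 + 147 + 201 + 44 = 1317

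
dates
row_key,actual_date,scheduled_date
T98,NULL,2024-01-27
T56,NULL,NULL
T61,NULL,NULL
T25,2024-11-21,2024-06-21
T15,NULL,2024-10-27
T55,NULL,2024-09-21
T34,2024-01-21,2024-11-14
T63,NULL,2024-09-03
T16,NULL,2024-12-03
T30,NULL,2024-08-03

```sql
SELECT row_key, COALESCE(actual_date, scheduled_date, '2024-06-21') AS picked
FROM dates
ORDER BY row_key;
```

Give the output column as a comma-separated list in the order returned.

row_key=T15: actual_date=NULL, scheduled_date=2024-10-27 → 2024-10-27
row_key=T16: actual_date=NULL, scheduled_date=2024-12-03 → 2024-12-03
row_key=T25: actual_date=2024-11-21 → 2024-11-21
row_key=T30: actual_date=NULL, scheduled_date=2024-08-03 → 2024-08-03
row_key=T34: actual_date=2024-01-21 → 2024-01-21
row_key=T55: actual_date=NULL, scheduled_date=2024-09-21 → 2024-09-21
row_key=T56: actual_date=NULL, scheduled_date=NULL, → literal 2024-06-21 → 2024-06-21
row_key=T61: actual_date=NULL, scheduled_date=NULL, → literal 2024-06-21 → 2024-06-21
row_key=T63: actual_date=NULL, scheduled_date=2024-09-03 → 2024-09-03
row_key=T98: actual_date=NULL, scheduled_date=2024-01-27 → 2024-01-27

2024-10-27, 2024-12-03, 2024-11-21, 2024-08-03, 2024-01-21, 2024-09-21, 2024-06-21, 2024-06-21, 2024-09-03, 2024-01-27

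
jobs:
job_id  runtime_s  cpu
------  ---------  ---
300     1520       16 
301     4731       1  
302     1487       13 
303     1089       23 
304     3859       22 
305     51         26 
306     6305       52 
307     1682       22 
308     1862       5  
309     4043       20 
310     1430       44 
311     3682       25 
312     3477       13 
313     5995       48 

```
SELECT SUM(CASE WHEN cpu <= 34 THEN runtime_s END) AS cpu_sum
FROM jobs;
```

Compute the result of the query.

27483

job_id=300: ✓ → 1520
job_id=301: ✓ → 4731
job_id=302: ✓ → 1487
job_id=303: ✓ → 1089
job_id=304: ✓ → 3859
job_id=305: ✓ → 51
job_id=306: ✗
job_id=307: ✓ → 1682
job_id=308: ✓ → 1862
job_id=309: ✓ → 4043
job_id=310: ✗
job_id=311: ✓ → 3682
job_id=312: ✓ → 3477
job_id=313: ✗
cpu_sum = 1520 + 4731 + 1487 + 1089 + 3859 + 51 + 1682 + 1862 + 4043 + 3682 + 3477 = 27483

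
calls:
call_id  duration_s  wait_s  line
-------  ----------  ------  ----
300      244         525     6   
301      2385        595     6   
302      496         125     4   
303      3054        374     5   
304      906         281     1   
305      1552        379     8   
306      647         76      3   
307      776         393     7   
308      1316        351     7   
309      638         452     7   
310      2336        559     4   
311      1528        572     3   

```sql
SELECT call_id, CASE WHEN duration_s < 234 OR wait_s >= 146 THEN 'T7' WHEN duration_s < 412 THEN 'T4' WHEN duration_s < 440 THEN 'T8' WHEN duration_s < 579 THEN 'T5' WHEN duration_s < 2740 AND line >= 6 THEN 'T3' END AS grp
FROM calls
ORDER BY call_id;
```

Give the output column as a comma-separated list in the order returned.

T7, T7, T5, T7, T7, T7, NULL, T7, T7, T7, T7, T7

call_id=300: duration_s < 234 OR wait_s >= 146 → T7
call_id=301: duration_s < 234 OR wait_s >= 146 → T7
call_id=302: duration_s < 579 → T5
call_id=303: duration_s < 234 OR wait_s >= 146 → T7
call_id=304: duration_s < 234 OR wait_s >= 146 → T7
call_id=305: duration_s < 234 OR wait_s >= 146 → T7
call_id=306: (no match → NULL) → NULL
call_id=307: duration_s < 234 OR wait_s >= 146 → T7
call_id=308: duration_s < 234 OR wait_s >= 146 → T7
call_id=309: duration_s < 234 OR wait_s >= 146 → T7
call_id=310: duration_s < 234 OR wait_s >= 146 → T7
call_id=311: duration_s < 234 OR wait_s >= 146 → T7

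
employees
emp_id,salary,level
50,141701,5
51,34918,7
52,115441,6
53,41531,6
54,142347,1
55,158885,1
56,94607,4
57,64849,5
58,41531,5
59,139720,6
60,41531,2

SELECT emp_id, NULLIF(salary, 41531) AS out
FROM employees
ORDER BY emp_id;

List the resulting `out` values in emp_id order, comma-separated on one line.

141701, 34918, 115441, NULL, 142347, 158885, 94607, 64849, NULL, 139720, NULL

emp_id=50: salary=141701 vs 41531: differ → 141701
emp_id=51: salary=34918 vs 41531: differ → 34918
emp_id=52: salary=115441 vs 41531: differ → 115441
emp_id=53: salary=41531 vs 41531: equal → NULL
emp_id=54: salary=142347 vs 41531: differ → 142347
emp_id=55: salary=158885 vs 41531: differ → 158885
emp_id=56: salary=94607 vs 41531: differ → 94607
emp_id=57: salary=64849 vs 41531: differ → 64849
emp_id=58: salary=41531 vs 41531: equal → NULL
emp_id=59: salary=139720 vs 41531: differ → 139720
emp_id=60: salary=41531 vs 41531: equal → NULL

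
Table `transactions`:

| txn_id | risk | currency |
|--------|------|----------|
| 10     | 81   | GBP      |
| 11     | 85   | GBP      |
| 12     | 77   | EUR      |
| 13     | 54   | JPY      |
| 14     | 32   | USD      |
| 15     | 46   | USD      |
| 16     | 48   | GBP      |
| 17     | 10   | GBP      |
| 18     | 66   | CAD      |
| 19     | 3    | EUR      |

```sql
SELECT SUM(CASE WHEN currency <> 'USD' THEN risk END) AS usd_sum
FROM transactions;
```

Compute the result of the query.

txn_id=10: ✓ → 81
txn_id=11: ✓ → 85
txn_id=12: ✓ → 77
txn_id=13: ✓ → 54
txn_id=14: ✗
txn_id=15: ✗
txn_id=16: ✓ → 48
txn_id=17: ✓ → 10
txn_id=18: ✓ → 66
txn_id=19: ✓ → 3
usd_sum = 81 + 85 + 77 + 54 + 48 + 10 + 66 + 3 = 424

424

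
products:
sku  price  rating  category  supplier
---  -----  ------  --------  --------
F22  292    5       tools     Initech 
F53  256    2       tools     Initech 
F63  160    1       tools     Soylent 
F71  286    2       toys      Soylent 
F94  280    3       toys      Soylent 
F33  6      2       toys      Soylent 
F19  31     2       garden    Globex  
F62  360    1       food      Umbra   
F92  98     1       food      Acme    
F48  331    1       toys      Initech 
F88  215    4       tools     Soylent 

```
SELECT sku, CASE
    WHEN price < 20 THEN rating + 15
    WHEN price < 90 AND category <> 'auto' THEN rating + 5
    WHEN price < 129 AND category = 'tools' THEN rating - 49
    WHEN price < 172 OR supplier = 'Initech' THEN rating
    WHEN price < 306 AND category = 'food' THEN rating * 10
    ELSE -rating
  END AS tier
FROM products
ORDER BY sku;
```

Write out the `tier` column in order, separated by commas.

sku=F19: price < 90 AND category <> 'auto' → 7
sku=F22: price < 172 OR supplier = 'Initech' → 5
sku=F33: price < 20 → 17
sku=F48: price < 172 OR supplier = 'Initech' → 1
sku=F53: price < 172 OR supplier = 'Initech' → 2
sku=F62: ELSE → -1
sku=F63: price < 172 OR supplier = 'Initech' → 1
sku=F71: ELSE → -2
sku=F88: ELSE → -4
sku=F92: price < 172 OR supplier = 'Initech' → 1
sku=F94: ELSE → -3

7, 5, 17, 1, 2, -1, 1, -2, -4, 1, -3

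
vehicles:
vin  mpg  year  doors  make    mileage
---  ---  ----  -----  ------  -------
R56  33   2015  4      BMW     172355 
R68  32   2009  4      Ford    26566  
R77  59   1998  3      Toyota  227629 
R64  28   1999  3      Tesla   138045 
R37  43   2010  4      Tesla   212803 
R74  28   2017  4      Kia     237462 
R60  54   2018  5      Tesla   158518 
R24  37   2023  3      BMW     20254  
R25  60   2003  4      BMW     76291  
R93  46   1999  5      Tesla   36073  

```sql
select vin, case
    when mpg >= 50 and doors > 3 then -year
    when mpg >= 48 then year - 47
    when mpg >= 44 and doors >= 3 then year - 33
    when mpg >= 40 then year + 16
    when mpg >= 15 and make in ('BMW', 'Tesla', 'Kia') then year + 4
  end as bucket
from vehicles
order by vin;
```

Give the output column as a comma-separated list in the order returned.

2027, -2003, 2026, 2019, -2018, 2003, NULL, 2021, 1951, 1966

vin=R24: mpg >= 15 and make in ('BMW', 'Tesla', 'Kia') → 2027
vin=R25: mpg >= 50 and doors > 3 → -2003
vin=R37: mpg >= 40 → 2026
vin=R56: mpg >= 15 and make in ('BMW', 'Tesla', 'Kia') → 2019
vin=R60: mpg >= 50 and doors > 3 → -2018
vin=R64: mpg >= 15 and make in ('BMW', 'Tesla', 'Kia') → 2003
vin=R68: (no match → NULL) → NULL
vin=R74: mpg >= 15 and make in ('BMW', 'Tesla', 'Kia') → 2021
vin=R77: mpg >= 48 → 1951
vin=R93: mpg >= 44 and doors >= 3 → 1966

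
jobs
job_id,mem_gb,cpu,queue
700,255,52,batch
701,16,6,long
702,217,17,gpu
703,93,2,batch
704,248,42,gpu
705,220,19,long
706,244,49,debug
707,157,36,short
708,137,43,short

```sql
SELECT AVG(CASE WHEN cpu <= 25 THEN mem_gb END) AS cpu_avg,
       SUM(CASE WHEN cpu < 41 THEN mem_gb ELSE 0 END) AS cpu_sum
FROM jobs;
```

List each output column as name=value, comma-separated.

[cpu_avg: cpu <= 25]
job_id=700: ✗
job_id=701: ✓ → 16
job_id=702: ✓ → 217
job_id=703: ✓ → 93
job_id=704: ✗
job_id=705: ✓ → 220
job_id=706: ✗
job_id=707: ✗
job_id=708: ✗
cpu_avg = (16 + 217 + 93 + 220) / 4 = 136.5
—
[cpu_sum: cpu < 41]
job_id=700: ✗
job_id=701: ✓ → 16
job_id=702: ✓ → 217
job_id=703: ✓ → 93
job_id=704: ✗
job_id=705: ✓ → 220
job_id=706: ✗
job_id=707: ✓ → 157
job_id=708: ✗
cpu_sum = 16 + 217 + 93 + 220 + 157 = 703

cpu_avg=136.5, cpu_sum=703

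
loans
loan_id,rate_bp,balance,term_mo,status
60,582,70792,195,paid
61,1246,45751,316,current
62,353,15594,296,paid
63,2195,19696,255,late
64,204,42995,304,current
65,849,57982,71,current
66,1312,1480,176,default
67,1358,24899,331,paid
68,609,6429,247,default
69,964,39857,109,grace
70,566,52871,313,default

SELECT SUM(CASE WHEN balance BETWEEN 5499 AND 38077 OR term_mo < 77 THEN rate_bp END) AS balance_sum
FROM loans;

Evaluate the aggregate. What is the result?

5364

loan_id=60: ✗
loan_id=61: ✗
loan_id=62: ✓ → 353
loan_id=63: ✓ → 2195
loan_id=64: ✗
loan_id=65: ✓ → 849
loan_id=66: ✗
loan_id=67: ✓ → 1358
loan_id=68: ✓ → 609
loan_id=69: ✗
loan_id=70: ✗
balance_sum = 353 + 2195 + 849 + 1358 + 609 = 5364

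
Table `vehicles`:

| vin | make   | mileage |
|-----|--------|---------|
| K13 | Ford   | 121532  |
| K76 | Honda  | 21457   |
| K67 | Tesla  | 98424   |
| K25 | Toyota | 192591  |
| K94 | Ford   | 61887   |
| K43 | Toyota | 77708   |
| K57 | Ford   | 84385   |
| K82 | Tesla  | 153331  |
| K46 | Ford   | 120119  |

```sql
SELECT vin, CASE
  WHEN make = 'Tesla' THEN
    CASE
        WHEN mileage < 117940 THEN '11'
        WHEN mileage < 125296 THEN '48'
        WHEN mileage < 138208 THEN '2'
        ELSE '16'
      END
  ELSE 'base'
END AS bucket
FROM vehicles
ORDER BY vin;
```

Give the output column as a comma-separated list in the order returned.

vin=K13: make='Ford' → outer ELSE → base
vin=K25: make='Toyota' → outer ELSE → base
vin=K43: make='Toyota' → outer ELSE → base
vin=K46: make='Ford' → outer ELSE → base
vin=K57: make='Ford' → outer ELSE → base
vin=K67: make='Tesla' → inner[mileage < 117940] → 11
vin=K76: make='Honda' → outer ELSE → base
vin=K82: make='Tesla' → inner[ELSE] → 16
vin=K94: make='Ford' → outer ELSE → base

base, base, base, base, base, 11, base, 16, base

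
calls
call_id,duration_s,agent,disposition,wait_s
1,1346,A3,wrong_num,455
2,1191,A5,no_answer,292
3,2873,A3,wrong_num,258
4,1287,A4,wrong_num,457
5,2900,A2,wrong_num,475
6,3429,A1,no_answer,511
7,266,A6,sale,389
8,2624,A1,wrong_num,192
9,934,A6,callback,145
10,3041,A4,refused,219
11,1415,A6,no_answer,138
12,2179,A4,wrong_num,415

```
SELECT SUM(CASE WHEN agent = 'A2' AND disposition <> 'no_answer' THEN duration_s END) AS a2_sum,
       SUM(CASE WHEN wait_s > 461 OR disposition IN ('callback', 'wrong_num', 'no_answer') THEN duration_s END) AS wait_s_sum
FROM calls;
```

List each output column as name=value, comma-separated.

a2_sum=2900, wait_s_sum=20178

[a2_sum: agent = 'A2' AND disposition <> 'no_answer']
call_id=1: ✗
call_id=2: ✗
call_id=3: ✗
call_id=4: ✗
call_id=5: ✓ → 2900
call_id=6: ✗
call_id=7: ✗
call_id=8: ✗
call_id=9: ✗
call_id=10: ✗
call_id=11: ✗
call_id=12: ✗
a2_sum = 2900
—
[wait_s_sum: wait_s > 461 OR disposition IN ('callback', 'wrong_num', 'no_answer')]
call_id=1: ✓ → 1346
call_id=2: ✓ → 1191
call_id=3: ✓ → 2873
call_id=4: ✓ → 1287
call_id=5: ✓ → 2900
call_id=6: ✓ → 3429
call_id=7: ✗
call_id=8: ✓ → 2624
call_id=9: ✓ → 934
call_id=10: ✗
call_id=11: ✓ → 1415
call_id=12: ✓ → 2179
wait_s_sum = 1346 + 1191 + 2873 + 1287 + 2900 + 3429 + 2624 + 934 + 1415 + 2179 = 20178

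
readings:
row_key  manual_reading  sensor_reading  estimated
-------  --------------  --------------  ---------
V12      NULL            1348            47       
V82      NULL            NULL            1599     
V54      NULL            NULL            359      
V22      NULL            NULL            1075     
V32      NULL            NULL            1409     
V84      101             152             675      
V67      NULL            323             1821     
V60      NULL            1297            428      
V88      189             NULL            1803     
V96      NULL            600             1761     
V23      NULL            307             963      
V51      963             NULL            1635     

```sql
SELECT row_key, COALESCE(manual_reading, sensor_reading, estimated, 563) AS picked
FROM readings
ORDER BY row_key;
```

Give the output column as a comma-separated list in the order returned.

row_key=V12: manual_reading=NULL, sensor_reading=1348 → 1348
row_key=V22: manual_reading=NULL, sensor_reading=NULL, estimated=1075 → 1075
row_key=V23: manual_reading=NULL, sensor_reading=307 → 307
row_key=V32: manual_reading=NULL, sensor_reading=NULL, estimated=1409 → 1409
row_key=V51: manual_reading=963 → 963
row_key=V54: manual_reading=NULL, sensor_reading=NULL, estimated=359 → 359
row_key=V60: manual_reading=NULL, sensor_reading=1297 → 1297
row_key=V67: manual_reading=NULL, sensor_reading=323 → 323
row_key=V82: manual_reading=NULL, sensor_reading=NULL, estimated=1599 → 1599
row_key=V84: manual_reading=101 → 101
row_key=V88: manual_reading=189 → 189
row_key=V96: manual_reading=NULL, sensor_reading=600 → 600

1348, 1075, 307, 1409, 963, 359, 1297, 323, 1599, 101, 189, 600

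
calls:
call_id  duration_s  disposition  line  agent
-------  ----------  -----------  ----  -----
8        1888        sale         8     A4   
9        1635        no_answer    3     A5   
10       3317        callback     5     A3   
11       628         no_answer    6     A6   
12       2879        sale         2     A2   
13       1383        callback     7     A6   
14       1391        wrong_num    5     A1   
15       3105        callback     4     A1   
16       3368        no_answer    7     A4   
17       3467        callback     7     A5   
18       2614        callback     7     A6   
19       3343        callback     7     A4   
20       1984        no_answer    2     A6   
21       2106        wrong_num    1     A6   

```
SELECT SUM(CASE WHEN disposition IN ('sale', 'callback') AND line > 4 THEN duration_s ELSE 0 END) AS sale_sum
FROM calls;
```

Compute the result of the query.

16012

call_id=8: ✓ → 1888
call_id=9: ✗
call_id=10: ✓ → 3317
call_id=11: ✗
call_id=12: ✗
call_id=13: ✓ → 1383
call_id=14: ✗
call_id=15: ✗
call_id=16: ✗
call_id=17: ✓ → 3467
call_id=18: ✓ → 2614
call_id=19: ✓ → 3343
call_id=20: ✗
call_id=21: ✗
sale_sum = 1888 + 3317 + 1383 + 3467 + 2614 + 3343 = 16012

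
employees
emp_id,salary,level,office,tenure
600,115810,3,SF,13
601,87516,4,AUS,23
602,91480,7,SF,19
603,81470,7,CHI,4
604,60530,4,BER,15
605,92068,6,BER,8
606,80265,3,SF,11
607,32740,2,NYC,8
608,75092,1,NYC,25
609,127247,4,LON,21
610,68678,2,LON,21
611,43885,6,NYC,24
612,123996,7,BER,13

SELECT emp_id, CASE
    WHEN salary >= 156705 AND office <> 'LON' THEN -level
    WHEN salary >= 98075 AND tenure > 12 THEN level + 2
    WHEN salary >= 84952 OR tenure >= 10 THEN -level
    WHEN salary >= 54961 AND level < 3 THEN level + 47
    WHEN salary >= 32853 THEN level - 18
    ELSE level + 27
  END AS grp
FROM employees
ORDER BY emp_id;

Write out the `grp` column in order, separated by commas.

emp_id=600: salary >= 98075 AND tenure > 12 → 5
emp_id=601: salary >= 84952 OR tenure >= 10 → -4
emp_id=602: salary >= 84952 OR tenure >= 10 → -7
emp_id=603: salary >= 32853 → -11
emp_id=604: salary >= 84952 OR tenure >= 10 → -4
emp_id=605: salary >= 84952 OR tenure >= 10 → -6
emp_id=606: salary >= 84952 OR tenure >= 10 → -3
emp_id=607: ELSE → 29
emp_id=608: salary >= 84952 OR tenure >= 10 → -1
emp_id=609: salary >= 98075 AND tenure > 12 → 6
emp_id=610: salary >= 84952 OR tenure >= 10 → -2
emp_id=611: salary >= 84952 OR tenure >= 10 → -6
emp_id=612: salary >= 98075 AND tenure > 12 → 9

5, -4, -7, -11, -4, -6, -3, 29, -1, 6, -2, -6, 9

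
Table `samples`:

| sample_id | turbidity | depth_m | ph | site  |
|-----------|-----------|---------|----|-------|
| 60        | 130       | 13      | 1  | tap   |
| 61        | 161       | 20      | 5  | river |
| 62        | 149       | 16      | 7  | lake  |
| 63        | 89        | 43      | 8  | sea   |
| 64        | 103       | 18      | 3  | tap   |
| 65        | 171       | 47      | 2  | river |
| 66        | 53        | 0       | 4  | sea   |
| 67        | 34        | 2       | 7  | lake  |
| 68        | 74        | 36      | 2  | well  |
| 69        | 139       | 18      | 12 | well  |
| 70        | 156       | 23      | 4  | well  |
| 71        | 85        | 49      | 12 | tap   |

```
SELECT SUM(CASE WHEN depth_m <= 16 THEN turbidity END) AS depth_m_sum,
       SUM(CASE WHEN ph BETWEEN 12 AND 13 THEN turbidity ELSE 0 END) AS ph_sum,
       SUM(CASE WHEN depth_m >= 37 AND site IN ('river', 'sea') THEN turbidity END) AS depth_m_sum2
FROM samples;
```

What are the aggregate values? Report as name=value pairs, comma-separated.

[depth_m_sum: depth_m <= 16]
sample_id=60: ✓ → 130
sample_id=61: ✗
sample_id=62: ✓ → 149
sample_id=63: ✗
sample_id=64: ✗
sample_id=65: ✗
sample_id=66: ✓ → 53
sample_id=67: ✓ → 34
sample_id=68: ✗
sample_id=69: ✗
sample_id=70: ✗
sample_id=71: ✗
depth_m_sum = 130 + 149 + 53 + 34 = 366
—
[ph_sum: ph BETWEEN 12 AND 13]
sample_id=60: ✗
sample_id=61: ✗
sample_id=62: ✗
sample_id=63: ✗
sample_id=64: ✗
sample_id=65: ✗
sample_id=66: ✗
sample_id=67: ✗
sample_id=68: ✗
sample_id=69: ✓ → 139
sample_id=70: ✗
sample_id=71: ✓ → 85
ph_sum = 139 + 85 = 224
—
[depth_m_sum2: depth_m >= 37 AND site IN ('river', 'sea')]
sample_id=60: ✗
sample_id=61: ✗
sample_id=62: ✗
sample_id=63: ✓ → 89
sample_id=64: ✗
sample_id=65: ✓ → 171
sample_id=66: ✗
sample_id=67: ✗
sample_id=68: ✗
sample_id=69: ✗
sample_id=70: ✗
sample_id=71: ✗
depth_m_sum2 = 89 + 171 = 260

depth_m_sum=366, ph_sum=224, depth_m_sum2=260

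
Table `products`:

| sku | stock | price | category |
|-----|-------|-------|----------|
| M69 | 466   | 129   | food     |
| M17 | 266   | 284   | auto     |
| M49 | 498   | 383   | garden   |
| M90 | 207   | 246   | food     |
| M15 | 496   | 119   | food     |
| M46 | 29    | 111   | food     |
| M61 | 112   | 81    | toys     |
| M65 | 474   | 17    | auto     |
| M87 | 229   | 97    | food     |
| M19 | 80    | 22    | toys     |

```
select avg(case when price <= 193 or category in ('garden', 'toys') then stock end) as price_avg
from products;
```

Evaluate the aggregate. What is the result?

298

sku=M69: ✓ → 466
sku=M17: ✗
sku=M49: ✓ → 498
sku=M90: ✗
sku=M15: ✓ → 496
sku=M46: ✓ → 29
sku=M61: ✓ → 112
sku=M65: ✓ → 474
sku=M87: ✓ → 229
sku=M19: ✓ → 80
price_avg = (466 + 498 + 496 + 29 + 112 + 474 + 229 + 80) / 8 = 298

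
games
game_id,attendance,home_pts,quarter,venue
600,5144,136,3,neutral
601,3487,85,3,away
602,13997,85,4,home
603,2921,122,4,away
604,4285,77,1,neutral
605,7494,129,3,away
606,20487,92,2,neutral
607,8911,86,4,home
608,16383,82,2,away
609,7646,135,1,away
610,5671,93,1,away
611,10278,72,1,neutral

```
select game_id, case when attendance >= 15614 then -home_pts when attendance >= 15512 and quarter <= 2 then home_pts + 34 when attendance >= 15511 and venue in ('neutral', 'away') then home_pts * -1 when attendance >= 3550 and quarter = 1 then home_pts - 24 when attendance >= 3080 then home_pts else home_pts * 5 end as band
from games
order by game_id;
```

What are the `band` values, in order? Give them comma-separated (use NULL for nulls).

game_id=600: attendance >= 3080 → 136
game_id=601: attendance >= 3080 → 85
game_id=602: attendance >= 3080 → 85
game_id=603: ELSE → 610
game_id=604: attendance >= 3550 and quarter = 1 → 53
game_id=605: attendance >= 3080 → 129
game_id=606: attendance >= 15614 → -92
game_id=607: attendance >= 3080 → 86
game_id=608: attendance >= 15614 → -82
game_id=609: attendance >= 3550 and quarter = 1 → 111
game_id=610: attendance >= 3550 and quarter = 1 → 69
game_id=611: attendance >= 3550 and quarter = 1 → 48

136, 85, 85, 610, 53, 129, -92, 86, -82, 111, 69, 48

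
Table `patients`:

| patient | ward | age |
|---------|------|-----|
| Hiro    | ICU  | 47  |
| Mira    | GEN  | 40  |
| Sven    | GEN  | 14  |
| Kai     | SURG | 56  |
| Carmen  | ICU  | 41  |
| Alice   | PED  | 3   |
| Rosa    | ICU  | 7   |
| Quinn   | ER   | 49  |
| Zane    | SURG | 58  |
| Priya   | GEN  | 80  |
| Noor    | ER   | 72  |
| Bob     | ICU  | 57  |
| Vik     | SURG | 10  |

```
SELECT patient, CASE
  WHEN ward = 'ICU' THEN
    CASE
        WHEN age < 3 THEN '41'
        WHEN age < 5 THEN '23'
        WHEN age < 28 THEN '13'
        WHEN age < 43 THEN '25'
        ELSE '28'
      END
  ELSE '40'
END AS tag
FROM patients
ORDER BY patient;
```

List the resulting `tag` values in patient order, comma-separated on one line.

patient=Alice: ward='PED' → outer ELSE → 40
patient=Bob: ward='ICU' → inner[ELSE] → 28
patient=Carmen: ward='ICU' → inner[age < 43] → 25
patient=Hiro: ward='ICU' → inner[ELSE] → 28
patient=Kai: ward='SURG' → outer ELSE → 40
patient=Mira: ward='GEN' → outer ELSE → 40
patient=Noor: ward='ER' → outer ELSE → 40
patient=Priya: ward='GEN' → outer ELSE → 40
patient=Quinn: ward='ER' → outer ELSE → 40
patient=Rosa: ward='ICU' → inner[age < 28] → 13
patient=Sven: ward='GEN' → outer ELSE → 40
patient=Vik: ward='SURG' → outer ELSE → 40
patient=Zane: ward='SURG' → outer ELSE → 40

40, 28, 25, 28, 40, 40, 40, 40, 40, 13, 40, 40, 40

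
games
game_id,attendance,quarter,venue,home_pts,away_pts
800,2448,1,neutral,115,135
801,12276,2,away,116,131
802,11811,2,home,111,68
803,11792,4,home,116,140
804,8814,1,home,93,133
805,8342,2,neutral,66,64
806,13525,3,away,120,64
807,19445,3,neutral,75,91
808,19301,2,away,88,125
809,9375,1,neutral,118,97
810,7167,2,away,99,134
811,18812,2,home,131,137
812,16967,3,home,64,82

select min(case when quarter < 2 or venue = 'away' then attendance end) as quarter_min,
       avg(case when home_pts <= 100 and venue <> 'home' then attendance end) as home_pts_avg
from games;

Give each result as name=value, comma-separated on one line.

quarter_min=2448, home_pts_avg=13563.75

[quarter_min: quarter < 2 or venue = 'away']
game_id=800: ✓ → 2448
game_id=801: ✓ → 12276
game_id=802: ✗
game_id=803: ✗
game_id=804: ✓ → 8814
game_id=805: ✗
game_id=806: ✓ → 13525
game_id=807: ✗
game_id=808: ✓ → 19301
game_id=809: ✓ → 9375
game_id=810: ✓ → 7167
game_id=811: ✗
game_id=812: ✗
quarter_min = MIN(2448, 12276, 8814, 13525, 19301, 9375, 7167) = 2448
—
[home_pts_avg: home_pts <= 100 and venue <> 'home']
game_id=800: ✗
game_id=801: ✗
game_id=802: ✗
game_id=803: ✗
game_id=804: ✗
game_id=805: ✓ → 8342
game_id=806: ✗
game_id=807: ✓ → 19445
game_id=808: ✓ → 19301
game_id=809: ✗
game_id=810: ✓ → 7167
game_id=811: ✗
game_id=812: ✗
home_pts_avg = (8342 + 19445 + 19301 + 7167) / 4 = 13563.75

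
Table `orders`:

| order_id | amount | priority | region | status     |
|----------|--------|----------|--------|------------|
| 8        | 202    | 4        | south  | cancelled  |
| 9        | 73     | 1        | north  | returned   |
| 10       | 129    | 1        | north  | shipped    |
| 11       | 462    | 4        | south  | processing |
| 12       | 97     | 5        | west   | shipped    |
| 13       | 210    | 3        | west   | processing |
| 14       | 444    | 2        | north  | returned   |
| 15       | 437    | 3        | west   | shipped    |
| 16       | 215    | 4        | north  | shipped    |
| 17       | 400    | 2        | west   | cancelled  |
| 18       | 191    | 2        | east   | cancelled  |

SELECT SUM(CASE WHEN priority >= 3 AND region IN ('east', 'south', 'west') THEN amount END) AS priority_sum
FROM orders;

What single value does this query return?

1408

order_id=8: ✓ → 202
order_id=9: ✗
order_id=10: ✗
order_id=11: ✓ → 462
order_id=12: ✓ → 97
order_id=13: ✓ → 210
order_id=14: ✗
order_id=15: ✓ → 437
order_id=16: ✗
order_id=17: ✗
order_id=18: ✗
priority_sum = 202 + 462 + 97 + 210 + 437 = 1408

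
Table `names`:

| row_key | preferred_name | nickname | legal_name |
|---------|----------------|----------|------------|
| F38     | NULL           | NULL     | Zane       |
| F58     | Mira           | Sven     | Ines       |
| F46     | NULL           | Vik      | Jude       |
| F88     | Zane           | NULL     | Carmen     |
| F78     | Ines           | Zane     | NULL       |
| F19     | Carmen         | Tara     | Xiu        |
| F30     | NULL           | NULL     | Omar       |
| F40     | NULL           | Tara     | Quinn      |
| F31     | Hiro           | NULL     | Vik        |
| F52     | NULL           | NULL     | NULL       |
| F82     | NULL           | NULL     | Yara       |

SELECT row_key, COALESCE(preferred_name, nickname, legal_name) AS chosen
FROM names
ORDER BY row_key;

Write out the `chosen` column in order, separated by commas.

row_key=F19: preferred_name=Carmen → Carmen
row_key=F30: preferred_name=NULL, nickname=NULL, legal_name=Omar → Omar
row_key=F31: preferred_name=Hiro → Hiro
row_key=F38: preferred_name=NULL, nickname=NULL, legal_name=Zane → Zane
row_key=F40: preferred_name=NULL, nickname=Tara → Tara
row_key=F46: preferred_name=NULL, nickname=Vik → Vik
row_key=F52: preferred_name=NULL, nickname=NULL, legal_name=NULL (all NULL) → NULL
row_key=F58: preferred_name=Mira → Mira
row_key=F78: preferred_name=Ines → Ines
row_key=F82: preferred_name=NULL, nickname=NULL, legal_name=Yara → Yara
row_key=F88: preferred_name=Zane → Zane

Carmen, Omar, Hiro, Zane, Tara, Vik, NULL, Mira, Ines, Yara, Zane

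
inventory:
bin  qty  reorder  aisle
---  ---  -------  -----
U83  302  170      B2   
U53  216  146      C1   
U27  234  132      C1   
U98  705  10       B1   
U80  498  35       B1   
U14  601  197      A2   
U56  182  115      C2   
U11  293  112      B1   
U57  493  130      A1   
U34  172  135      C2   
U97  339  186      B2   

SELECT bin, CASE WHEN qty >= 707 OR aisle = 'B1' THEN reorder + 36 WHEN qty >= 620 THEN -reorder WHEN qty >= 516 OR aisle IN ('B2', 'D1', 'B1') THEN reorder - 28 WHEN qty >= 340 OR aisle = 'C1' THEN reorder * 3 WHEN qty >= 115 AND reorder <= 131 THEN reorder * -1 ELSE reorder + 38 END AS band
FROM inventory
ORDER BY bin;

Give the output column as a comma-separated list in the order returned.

bin=U11: qty >= 707 OR aisle = 'B1' → 148
bin=U14: qty >= 516 OR aisle IN ('B2', 'D1', 'B1') → 169
bin=U27: qty >= 340 OR aisle = 'C1' → 396
bin=U34: ELSE → 173
bin=U53: qty >= 340 OR aisle = 'C1' → 438
bin=U56: qty >= 115 AND reorder <= 131 → -115
bin=U57: qty >= 340 OR aisle = 'C1' → 390
bin=U80: qty >= 707 OR aisle = 'B1' → 71
bin=U83: qty >= 516 OR aisle IN ('B2', 'D1', 'B1') → 142
bin=U97: qty >= 516 OR aisle IN ('B2', 'D1', 'B1') → 158
bin=U98: qty >= 707 OR aisle = 'B1' → 46

148, 169, 396, 173, 438, -115, 390, 71, 142, 158, 46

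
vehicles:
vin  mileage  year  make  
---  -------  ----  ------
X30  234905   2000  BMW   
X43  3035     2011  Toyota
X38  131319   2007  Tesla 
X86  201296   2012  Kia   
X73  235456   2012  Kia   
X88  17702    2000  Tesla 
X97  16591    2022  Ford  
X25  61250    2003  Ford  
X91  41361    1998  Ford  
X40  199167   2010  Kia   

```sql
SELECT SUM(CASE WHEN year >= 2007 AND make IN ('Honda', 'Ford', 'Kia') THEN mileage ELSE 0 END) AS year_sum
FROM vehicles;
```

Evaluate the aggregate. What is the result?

652510

vin=X30: ✗
vin=X43: ✗
vin=X38: ✗
vin=X86: ✓ → 201296
vin=X73: ✓ → 235456
vin=X88: ✗
vin=X97: ✓ → 16591
vin=X25: ✗
vin=X91: ✗
vin=X40: ✓ → 199167
year_sum = 201296 + 235456 + 16591 + 199167 = 652510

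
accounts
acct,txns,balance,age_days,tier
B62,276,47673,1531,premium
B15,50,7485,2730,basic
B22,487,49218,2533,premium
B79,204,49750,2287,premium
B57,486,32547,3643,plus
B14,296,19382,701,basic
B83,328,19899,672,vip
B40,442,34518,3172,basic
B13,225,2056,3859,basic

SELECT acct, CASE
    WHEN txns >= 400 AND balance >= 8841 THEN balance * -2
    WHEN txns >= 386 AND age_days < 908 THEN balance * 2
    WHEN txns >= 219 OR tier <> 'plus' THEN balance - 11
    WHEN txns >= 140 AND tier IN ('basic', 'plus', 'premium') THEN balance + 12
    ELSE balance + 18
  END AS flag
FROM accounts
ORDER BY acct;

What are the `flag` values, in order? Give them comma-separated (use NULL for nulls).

acct=B13: txns >= 219 OR tier <> 'plus' → 2045
acct=B14: txns >= 219 OR tier <> 'plus' → 19371
acct=B15: txns >= 219 OR tier <> 'plus' → 7474
acct=B22: txns >= 400 AND balance >= 8841 → -98436
acct=B40: txns >= 400 AND balance >= 8841 → -69036
acct=B57: txns >= 400 AND balance >= 8841 → -65094
acct=B62: txns >= 219 OR tier <> 'plus' → 47662
acct=B79: txns >= 219 OR tier <> 'plus' → 49739
acct=B83: txns >= 219 OR tier <> 'plus' → 19888

2045, 19371, 7474, -98436, -69036, -65094, 47662, 49739, 19888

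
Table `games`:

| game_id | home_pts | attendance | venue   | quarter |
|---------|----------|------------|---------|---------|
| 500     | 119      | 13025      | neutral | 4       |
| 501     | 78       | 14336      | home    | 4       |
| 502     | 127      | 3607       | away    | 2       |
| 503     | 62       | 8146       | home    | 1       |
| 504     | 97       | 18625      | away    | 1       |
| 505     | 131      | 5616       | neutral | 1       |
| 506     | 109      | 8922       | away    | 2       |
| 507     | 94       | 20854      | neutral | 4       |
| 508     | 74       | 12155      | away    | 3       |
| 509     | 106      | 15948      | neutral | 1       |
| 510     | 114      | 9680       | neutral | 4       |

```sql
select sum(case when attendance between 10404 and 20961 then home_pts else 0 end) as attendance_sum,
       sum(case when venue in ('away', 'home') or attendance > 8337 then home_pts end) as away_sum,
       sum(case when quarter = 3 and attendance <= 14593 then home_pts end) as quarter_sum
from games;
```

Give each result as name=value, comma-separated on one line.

[attendance_sum: attendance between 10404 and 20961]
game_id=500: ✓ → 119
game_id=501: ✓ → 78
game_id=502: ✗
game_id=503: ✗
game_id=504: ✓ → 97
game_id=505: ✗
game_id=506: ✗
game_id=507: ✓ → 94
game_id=508: ✓ → 74
game_id=509: ✓ → 106
game_id=510: ✗
attendance_sum = 119 + 78 + 97 + 94 + 74 + 106 = 568
—
[away_sum: venue in ('away', 'home') or attendance > 8337]
game_id=500: ✓ → 119
game_id=501: ✓ → 78
game_id=502: ✓ → 127
game_id=503: ✓ → 62
game_id=504: ✓ → 97
game_id=505: ✗
game_id=506: ✓ → 109
game_id=507: ✓ → 94
game_id=508: ✓ → 74
game_id=509: ✓ → 106
game_id=510: ✓ → 114
away_sum = 119 + 78 + 127 + 62 + 97 + 109 + 94 + 74 + 106 + 114 = 980
—
[quarter_sum: quarter = 3 and attendance <= 14593]
game_id=500: ✗
game_id=501: ✗
game_id=502: ✗
game_id=503: ✗
game_id=504: ✗
game_id=505: ✗
game_id=506: ✗
game_id=507: ✗
game_id=508: ✓ → 74
game_id=509: ✗
game_id=510: ✗
quarter_sum = 74

attendance_sum=568, away_sum=980, quarter_sum=74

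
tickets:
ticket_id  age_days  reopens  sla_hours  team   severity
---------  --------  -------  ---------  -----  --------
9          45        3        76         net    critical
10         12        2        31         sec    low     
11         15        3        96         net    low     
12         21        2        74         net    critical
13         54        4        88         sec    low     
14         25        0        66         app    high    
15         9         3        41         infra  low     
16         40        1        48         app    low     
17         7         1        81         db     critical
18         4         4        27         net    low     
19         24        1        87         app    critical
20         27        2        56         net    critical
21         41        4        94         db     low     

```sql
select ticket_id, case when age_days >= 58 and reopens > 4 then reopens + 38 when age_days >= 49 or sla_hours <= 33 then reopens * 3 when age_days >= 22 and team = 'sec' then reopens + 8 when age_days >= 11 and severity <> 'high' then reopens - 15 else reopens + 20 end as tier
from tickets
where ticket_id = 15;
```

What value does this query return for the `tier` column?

23

ticket_id = 15: age_days=9, reopens=3, sla_hours=41, team=infra, severity=low.
age_days >= 58 and reopens > 4 → false
age_days >= 49 or sla_hours <= 33 → false
age_days >= 22 and team = 'sec' → false
age_days >= 11 and severity <> 'high' → false
No prior WHEN matched → ELSE → 23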